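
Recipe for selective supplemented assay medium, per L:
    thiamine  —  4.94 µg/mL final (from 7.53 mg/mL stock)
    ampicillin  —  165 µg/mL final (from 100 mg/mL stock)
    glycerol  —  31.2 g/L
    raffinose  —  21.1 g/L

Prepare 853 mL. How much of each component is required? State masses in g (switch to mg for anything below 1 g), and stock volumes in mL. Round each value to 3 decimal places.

thiamine 0.560 mL; ampicillin 1.407 mL; glycerol 26.614 g; raffinose 17.998 g

Working volume: 853 mL = 0.853 L.
thiamine: V = C2·V2/C1 = 4.94 µg/mL × 853 mL ÷ 7530 µg/mL = 0.560 mL
ampicillin: C1V1 = C2V2 → 165 µg/mL × 853 mL ÷ 100000 µg/mL = 1.407 mL
glycerol: 31.2 g/L × 0.853 L = 26.614 g
raffinose: 21.1 g/L × 0.853 L = 17.998 g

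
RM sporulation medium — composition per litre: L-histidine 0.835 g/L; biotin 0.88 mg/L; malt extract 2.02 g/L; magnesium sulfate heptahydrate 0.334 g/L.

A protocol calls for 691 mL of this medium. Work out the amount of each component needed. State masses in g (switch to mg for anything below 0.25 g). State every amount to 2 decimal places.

Target volume = 691 mL = 0.691 L.
L-histidine: 0.835 g/L × 0.691 L = 0.58 g
biotin: 0.88 mg/L × 0.691 L = 0.61 mg
malt extract: 2.02 g/L × 0.691 L = 1.40 g
magnesium sulfate heptahydrate: 0.334 g/L × 0.691 L = 0.230794 g = 230.79 mg

L-histidine 0.58 g; biotin 0.61 mg; malt extract 1.40 g; magnesium sulfate heptahydrate 230.79 mg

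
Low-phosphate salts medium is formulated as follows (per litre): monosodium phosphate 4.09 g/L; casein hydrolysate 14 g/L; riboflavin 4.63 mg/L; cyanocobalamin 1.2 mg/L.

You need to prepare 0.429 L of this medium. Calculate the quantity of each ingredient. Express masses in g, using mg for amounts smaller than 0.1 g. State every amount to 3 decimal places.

monosodium phosphate 1.755 g; casein hydrolysate 6.006 g; riboflavin 1.986 mg; cyanocobalamin 0.515 mg

Scale factor relative to 1 L: 0.429.
monosodium phosphate: 4.09 g/L × 0.429 L = 1.755 g
casein hydrolysate: 14 g/L × 0.429 L = 6.006 g
riboflavin: 4.63 mg/L × 0.429 L = 1.986 mg
cyanocobalamin: 1.2 mg/L × 0.429 L = 0.515 mg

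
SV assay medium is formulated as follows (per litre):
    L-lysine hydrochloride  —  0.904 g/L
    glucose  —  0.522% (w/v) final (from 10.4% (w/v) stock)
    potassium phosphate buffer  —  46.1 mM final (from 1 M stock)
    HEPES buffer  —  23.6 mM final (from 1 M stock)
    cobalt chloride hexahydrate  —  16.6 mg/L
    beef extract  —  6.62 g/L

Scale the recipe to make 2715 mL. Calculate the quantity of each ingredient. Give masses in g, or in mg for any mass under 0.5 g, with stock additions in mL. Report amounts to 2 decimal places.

Working volume: 2715 mL = 2.715 L.
L-lysine hydrochloride: 0.904 g/L × 2.715 L = 2.45 g
glucose: C1V1 = C2V2 → 0.522% ÷ 10.4% × 2715 mL = 136.27 mL
potassium phosphate buffer: dilute stock: 46.1 mM × 2715 mL ÷ 1000 mM = 125.16 mL
HEPES buffer: dilute stock: 23.6 mM × 2715 mL ÷ 1000 mM = 64.07 mL
cobalt chloride hexahydrate: 16.6 mg/L × 2.715 L = 45.07 mg
beef extract: 6.62 g/L × 2.715 L = 17.97 g

L-lysine hydrochloride 2.45 g; glucose 136.27 mL; potassium phosphate buffer 125.16 mL; HEPES buffer 64.07 mL; cobalt chloride hexahydrate 45.07 mg; beef extract 17.97 g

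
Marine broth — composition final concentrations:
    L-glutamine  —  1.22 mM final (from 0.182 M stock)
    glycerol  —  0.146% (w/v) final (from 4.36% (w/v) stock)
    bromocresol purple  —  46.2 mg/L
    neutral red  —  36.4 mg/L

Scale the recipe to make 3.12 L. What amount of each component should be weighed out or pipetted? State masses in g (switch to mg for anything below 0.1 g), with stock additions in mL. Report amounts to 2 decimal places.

L-glutamine 20.91 mL; glycerol 104.48 mL; bromocresol purple 0.14 g; neutral red 0.11 g

Scale factor relative to 1 L: 3.12.
L-glutamine: V = C2·V2/C1 = 1.22 mM × 3120 mL ÷ 182 mM = 20.91 mL
glycerol: V = C2·V2/C1 = 0.146% ÷ 4.36% × 3120 mL = 104.48 mL
bromocresol purple: 46.2 mg/L × 3.12 L = 144.144 mg = 0.14 g
neutral red: 36.4 mg/L × 3.12 L = 113.568 mg = 0.11 g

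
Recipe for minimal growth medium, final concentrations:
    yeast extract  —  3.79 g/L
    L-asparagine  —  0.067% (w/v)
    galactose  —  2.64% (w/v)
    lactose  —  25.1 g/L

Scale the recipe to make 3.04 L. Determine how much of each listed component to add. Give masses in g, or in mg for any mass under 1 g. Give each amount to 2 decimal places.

yeast extract 11.52 g; L-asparagine 2.04 g; galactose 80.26 g; lactose 76.30 g

Working volume: 3.04 L.
yeast extract: 3.79 g/L × 3.04 L = 11.52 g
L-asparagine: 0.067% w/v = 0.67 g/L → 0.67 × 3.04 L = 2.04 g
galactose: 2.64 g per 100 mL × 3040 mL ÷ 100 = 80.26 g
lactose: 25.1 g/L × 3.04 L = 76.30 g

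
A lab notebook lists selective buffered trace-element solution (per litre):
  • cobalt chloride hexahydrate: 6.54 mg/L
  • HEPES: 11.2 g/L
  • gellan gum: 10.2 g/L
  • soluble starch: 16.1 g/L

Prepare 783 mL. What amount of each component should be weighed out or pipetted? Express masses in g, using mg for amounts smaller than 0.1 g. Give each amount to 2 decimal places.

cobalt chloride hexahydrate 5.12 mg; HEPES 8.77 g; gellan gum 7.99 g; soluble starch 12.61 g

Working volume: 783 mL = 0.783 L.
cobalt chloride hexahydrate: 6.54 mg/L × 0.783 L = 5.12 mg
HEPES: 11.2 g/L × 0.783 L = 8.77 g
gellan gum: 10.2 g/L × 0.783 L = 7.99 g
soluble starch: 16.1 g/L × 0.783 L = 12.61 g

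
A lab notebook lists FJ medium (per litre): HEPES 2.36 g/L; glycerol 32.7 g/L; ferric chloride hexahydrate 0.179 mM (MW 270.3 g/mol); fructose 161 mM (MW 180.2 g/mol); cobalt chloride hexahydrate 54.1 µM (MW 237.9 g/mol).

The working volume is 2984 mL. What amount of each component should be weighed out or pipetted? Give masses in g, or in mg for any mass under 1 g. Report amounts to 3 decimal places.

HEPES 7.042 g; glycerol 97.577 g; ferric chloride hexahydrate 144.377 mg; fructose 86.572 g; cobalt chloride hexahydrate 38.405 mg

Working volume: 2984 mL = 2.984 L.
HEPES: 2.36 g/L × 2.984 L = 7.042 g
glycerol: 32.7 g/L × 2.984 L = 97.577 g
ferric chloride hexahydrate: 0.179 mmol/L × 270.3 mg/mmol × 2.984 L = 144.377 mg
fructose: 161 mmol/L × 180.2 g/mol × 2.984 L ÷ 1000 = 86.572 g
cobalt chloride hexahydrate: 54.1 µmol/L × 237.9 g/mol × 2.984 L ÷ 1000 = 38.405 mg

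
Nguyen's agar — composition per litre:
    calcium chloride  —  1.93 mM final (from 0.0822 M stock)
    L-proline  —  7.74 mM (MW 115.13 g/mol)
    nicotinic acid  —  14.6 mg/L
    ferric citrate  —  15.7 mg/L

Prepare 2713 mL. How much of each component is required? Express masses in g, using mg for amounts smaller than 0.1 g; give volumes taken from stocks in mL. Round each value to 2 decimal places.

calcium chloride 63.70 mL; L-proline 2.42 g; nicotinic acid 39.61 mg; ferric citrate 42.59 mg

Scale factor relative to 1 L: 2.713.
calcium chloride: dilute stock: 1.93 mM × 2713 mL ÷ 82.2 mM = 63.70 mL
L-proline: 7.74 mmol/L × 115.13 g/mol × 2.713 L ÷ 1000 = 2.42 g
nicotinic acid: 14.6 mg/L × 2.713 L = 39.61 mg
ferric citrate: 15.7 mg/L × 2.713 L = 42.59 mg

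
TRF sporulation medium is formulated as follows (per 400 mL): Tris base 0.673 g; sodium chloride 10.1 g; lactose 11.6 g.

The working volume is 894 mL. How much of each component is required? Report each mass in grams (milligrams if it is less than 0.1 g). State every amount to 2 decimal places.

Tris base 1.50 g; sodium chloride 22.57 g; lactose 25.93 g

Ratio of target to recipe volume: 894 / 400 = 2.235.
Tris base: 0.673 g × (894 mL / 400 mL) = 1.50 g
sodium chloride: 10.1 g × (894 mL / 400 mL) = 22.57 g
lactose: 11.6 g × (894 mL / 400 mL) = 25.93 g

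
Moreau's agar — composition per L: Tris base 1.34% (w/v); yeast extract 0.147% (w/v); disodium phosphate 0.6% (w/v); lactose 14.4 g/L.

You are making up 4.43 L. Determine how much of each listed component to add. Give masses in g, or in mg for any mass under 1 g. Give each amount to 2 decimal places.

Working volume: 4.43 L.
Tris base: 1.34% w/v = 13.4 g/L → 13.4 × 4.43 L = 59.36 g
yeast extract: 0.147% w/v = 1.47 g/L → 1.47 × 4.43 L = 6.51 g
disodium phosphate: 0.6% w/v = 6 g/L → 6 × 4.43 L = 26.58 g
lactose: 14.4 g/L × 4.43 L = 63.79 g

Tris base 59.36 g; yeast extract 6.51 g; disodium phosphate 26.58 g; lactose 63.79 g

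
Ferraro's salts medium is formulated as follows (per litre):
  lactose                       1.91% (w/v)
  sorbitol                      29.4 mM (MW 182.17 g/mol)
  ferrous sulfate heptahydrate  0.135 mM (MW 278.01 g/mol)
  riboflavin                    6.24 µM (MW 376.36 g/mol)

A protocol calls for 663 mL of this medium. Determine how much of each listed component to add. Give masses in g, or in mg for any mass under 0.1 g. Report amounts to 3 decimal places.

lactose 12.663 g; sorbitol 3.551 g; ferrous sulfate heptahydrate 24.883 mg; riboflavin 1.557 mg

Scale factor relative to 1 L: 0.663.
lactose: 1.91 g per 100 mL × 663 mL ÷ 100 = 12.663 g
sorbitol: 29.4 mmol/L × 182.17 g/mol × 0.663 L ÷ 1000 = 3.551 g
ferrous sulfate heptahydrate: 0.135 mmol/L × 278.01 mg/mmol × 0.663 L = 24.883 mg
riboflavin: 6.24 µmol/L × 376.36 g/mol × 0.663 L ÷ 1000 = 1.557 mg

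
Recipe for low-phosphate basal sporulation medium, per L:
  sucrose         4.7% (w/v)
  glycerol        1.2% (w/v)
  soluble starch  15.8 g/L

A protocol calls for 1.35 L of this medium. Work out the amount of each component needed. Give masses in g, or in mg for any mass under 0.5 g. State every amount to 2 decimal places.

sucrose 63.45 g; glycerol 16.20 g; soluble starch 21.33 g

Working volume: 1.35 L.
sucrose: 4.7 g per 100 mL × 1350 mL ÷ 100 = 63.45 g
glycerol: 1.2 g per 100 mL × 1350 mL ÷ 100 = 16.20 g
soluble starch: 15.8 g/L × 1.35 L = 21.33 g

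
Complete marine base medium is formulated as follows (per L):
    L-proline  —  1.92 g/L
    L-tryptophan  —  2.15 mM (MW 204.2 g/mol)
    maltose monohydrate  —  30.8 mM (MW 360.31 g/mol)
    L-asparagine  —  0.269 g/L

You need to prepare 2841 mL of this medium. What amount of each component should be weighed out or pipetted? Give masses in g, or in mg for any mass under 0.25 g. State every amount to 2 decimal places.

Scale factor relative to 1 L: 2.841.
L-proline: 1.92 g/L × 2.841 L = 5.45 g
L-tryptophan: 2.15 mmol/L × 204.2 g/mol × 2.841 L ÷ 1000 = 1.25 g
maltose monohydrate: 30.8 mmol/L × 360.31 g/mol × 2.841 L ÷ 1000 = 31.53 g
L-asparagine: 0.269 g/L × 2.841 L = 0.76 g

L-proline 5.45 g; L-tryptophan 1.25 g; maltose monohydrate 31.53 g; L-asparagine 0.76 g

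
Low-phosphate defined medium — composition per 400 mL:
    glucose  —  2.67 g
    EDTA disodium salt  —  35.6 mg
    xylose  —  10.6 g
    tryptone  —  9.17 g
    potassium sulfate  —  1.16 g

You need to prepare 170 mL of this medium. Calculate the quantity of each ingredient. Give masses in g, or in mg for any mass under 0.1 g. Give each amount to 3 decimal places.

glucose 1.135 g; EDTA disodium salt 15.130 mg; xylose 4.505 g; tryptone 3.897 g; potassium sulfate 0.493 g

Ratio of target to recipe volume: 170 / 400 = 0.425.
glucose: 2.67 g × (170 mL / 400 mL) = 1.135 g
EDTA disodium salt: 35.6 mg × (170 mL / 400 mL) = 15.130 mg
xylose: 10.6 g × (170 mL / 400 mL) = 4.505 g
tryptone: 9.17 g × (170 mL / 400 mL) = 3.897 g
potassium sulfate: 1.16 g × (170 mL / 400 mL) = 0.493 g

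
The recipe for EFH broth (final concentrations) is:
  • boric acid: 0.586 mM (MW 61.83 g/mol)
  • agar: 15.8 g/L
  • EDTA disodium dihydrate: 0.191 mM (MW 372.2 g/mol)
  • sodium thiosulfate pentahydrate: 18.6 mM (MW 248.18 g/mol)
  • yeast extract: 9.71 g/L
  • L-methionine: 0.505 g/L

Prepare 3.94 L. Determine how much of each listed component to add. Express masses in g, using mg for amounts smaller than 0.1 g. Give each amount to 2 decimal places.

Working volume: 3.94 L.
boric acid: 0.586 mmol/L × 61.83 g/mol × 3.94 L ÷ 1000 = 0.14 g
agar: 15.8 g/L × 3.94 L = 62.25 g
EDTA disodium dihydrate: 0.191 mmol/L × 372.2 g/mol × 3.94 L ÷ 1000 = 0.28 g
sodium thiosulfate pentahydrate: 18.6 mmol/L × 248.18 g/mol × 3.94 L ÷ 1000 = 18.19 g
yeast extract: 9.71 g/L × 3.94 L = 38.26 g
L-methionine: 0.505 g/L × 3.94 L = 1.99 g

boric acid 0.14 g; agar 62.25 g; EDTA disodium dihydrate 0.28 g; sodium thiosulfate pentahydrate 18.19 g; yeast extract 38.26 g; L-methionine 1.99 g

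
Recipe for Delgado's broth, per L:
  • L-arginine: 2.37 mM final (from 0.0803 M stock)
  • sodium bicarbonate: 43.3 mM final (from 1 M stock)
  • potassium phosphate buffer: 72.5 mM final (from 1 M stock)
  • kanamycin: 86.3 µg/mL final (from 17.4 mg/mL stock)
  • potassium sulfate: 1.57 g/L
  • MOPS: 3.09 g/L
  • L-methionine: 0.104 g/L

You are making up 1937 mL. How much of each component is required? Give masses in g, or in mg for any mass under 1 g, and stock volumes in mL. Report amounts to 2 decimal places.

Scale factor relative to 1 L: 1.937.
L-arginine: V = C2·V2/C1 = 2.37 mM × 1937 mL ÷ 80.3 mM = 57.17 mL
sodium bicarbonate: dilute stock: 43.3 mM × 1937 mL ÷ 1000 mM = 83.87 mL
potassium phosphate buffer: V = C2·V2/C1 = 72.5 mM × 1937 mL ÷ 1000 mM = 140.43 mL
kanamycin: V = C2·V2/C1 = 86.3 µg/mL × 1937 mL ÷ 17400 µg/mL = 9.61 mL
potassium sulfate: 1.57 g/L × 1.937 L = 3.04 g
MOPS: 3.09 g/L × 1.937 L = 5.99 g
L-methionine: 0.104 g/L × 1.937 L = 0.201448 g = 201.45 mg

L-arginine 57.17 mL; sodium bicarbonate 83.87 mL; potassium phosphate buffer 140.43 mL; kanamycin 9.61 mL; potassium sulfate 3.04 g; MOPS 5.99 g; L-methionine 201.45 mg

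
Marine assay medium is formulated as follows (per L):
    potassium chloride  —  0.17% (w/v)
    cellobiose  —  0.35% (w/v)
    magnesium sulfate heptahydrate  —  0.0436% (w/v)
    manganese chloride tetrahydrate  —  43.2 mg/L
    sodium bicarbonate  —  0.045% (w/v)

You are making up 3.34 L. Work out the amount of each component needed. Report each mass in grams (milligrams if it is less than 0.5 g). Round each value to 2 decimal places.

Working volume: 3.34 L.
potassium chloride: 0.17 g per 100 mL × 3340 mL ÷ 100 = 5.68 g
cellobiose: 0.35% w/v = 3.5 g/L → 3.5 × 3.34 L = 11.69 g
magnesium sulfate heptahydrate: 0.0436% w/v = 0.436 g/L → 0.436 × 3.34 L = 1.46 g
manganese chloride tetrahydrate: 43.2 mg/L × 3.34 L = 144.29 mg
sodium bicarbonate: 0.045 g per 100 mL × 3340 mL ÷ 100 = 1.50 g

potassium chloride 5.68 g; cellobiose 11.69 g; magnesium sulfate heptahydrate 1.46 g; manganese chloride tetrahydrate 144.29 mg; sodium bicarbonate 1.50 g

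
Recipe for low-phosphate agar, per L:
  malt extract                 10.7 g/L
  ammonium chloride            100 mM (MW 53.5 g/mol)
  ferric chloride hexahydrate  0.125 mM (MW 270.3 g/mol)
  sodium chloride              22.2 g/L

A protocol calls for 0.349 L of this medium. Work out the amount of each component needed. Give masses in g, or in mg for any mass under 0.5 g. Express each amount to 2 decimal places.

Scale factor relative to 1 L: 0.349.
malt extract: 10.7 g/L × 0.349 L = 3.73 g
ammonium chloride: 100 mmol/L × 53.5 g/mol × 0.349 L ÷ 1000 = 1.87 g
ferric chloride hexahydrate: 0.125 mmol/L × 270.3 mg/mmol × 0.349 L = 11.79 mg
sodium chloride: 22.2 g/L × 0.349 L = 7.75 g

malt extract 3.73 g; ammonium chloride 1.87 g; ferric chloride hexahydrate 11.79 mg; sodium chloride 7.75 g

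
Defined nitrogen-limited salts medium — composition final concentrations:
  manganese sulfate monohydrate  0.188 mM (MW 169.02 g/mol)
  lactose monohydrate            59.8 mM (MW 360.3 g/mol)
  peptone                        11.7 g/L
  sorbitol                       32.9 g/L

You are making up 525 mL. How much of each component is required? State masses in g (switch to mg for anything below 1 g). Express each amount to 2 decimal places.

manganese sulfate monohydrate 16.68 mg; lactose monohydrate 11.31 g; peptone 6.14 g; sorbitol 17.27 g

Scale factor relative to 1 L: 0.525.
manganese sulfate monohydrate: 0.188 mmol/L × 169.02 mg/mmol × 0.525 L = 16.68 mg
lactose monohydrate: 59.8 mmol/L × 360.3 g/mol × 0.525 L ÷ 1000 = 11.31 g
peptone: 11.7 g/L × 0.525 L = 6.14 g
sorbitol: 32.9 g/L × 0.525 L = 17.27 g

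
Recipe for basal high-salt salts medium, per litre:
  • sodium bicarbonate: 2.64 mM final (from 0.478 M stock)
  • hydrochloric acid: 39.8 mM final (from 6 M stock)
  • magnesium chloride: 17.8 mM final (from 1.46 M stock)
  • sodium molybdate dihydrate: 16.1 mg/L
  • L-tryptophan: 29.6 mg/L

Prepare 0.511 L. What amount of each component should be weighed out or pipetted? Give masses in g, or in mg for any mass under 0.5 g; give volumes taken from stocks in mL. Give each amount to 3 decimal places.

sodium bicarbonate 2.822 mL; hydrochloric acid 3.390 mL; magnesium chloride 6.230 mL; sodium molybdate dihydrate 8.227 mg; L-tryptophan 15.126 mg

Scale factor relative to 1 L: 0.511.
sodium bicarbonate: C1V1 = C2V2 → 2.64 mM × 511 mL ÷ 478 mM = 2.822 mL
hydrochloric acid: dilute stock: 39.8 mM × 511 mL ÷ 6000 mM = 3.390 mL
magnesium chloride: dilute stock: 17.8 mM × 511 mL ÷ 1460 mM = 6.230 mL
sodium molybdate dihydrate: 16.1 mg/L × 0.511 L = 8.227 mg
L-tryptophan: 29.6 mg/L × 0.511 L = 15.126 mg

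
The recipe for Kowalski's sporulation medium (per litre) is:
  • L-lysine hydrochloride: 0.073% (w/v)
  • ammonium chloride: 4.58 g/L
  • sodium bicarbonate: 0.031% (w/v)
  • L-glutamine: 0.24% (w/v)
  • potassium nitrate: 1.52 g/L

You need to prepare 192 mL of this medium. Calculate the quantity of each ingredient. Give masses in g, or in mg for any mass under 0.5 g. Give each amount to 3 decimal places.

L-lysine hydrochloride 140.160 mg; ammonium chloride 0.879 g; sodium bicarbonate 59.520 mg; L-glutamine 460.800 mg; potassium nitrate 291.840 mg

Scale factor relative to 1 L: 0.192.
L-lysine hydrochloride: 0.073 g per 100 mL × 192 mL ÷ 100 = 0.14016 g = 140.160 mg
ammonium chloride: 4.58 g/L × 0.192 L = 0.879 g
sodium bicarbonate: 0.031 g per 100 mL × 192 mL ÷ 100 = 0.05952 g = 59.520 mg
L-glutamine: 0.24% w/v = 2.4 g/L → 2.4 × 0.192 L = 0.4608 g = 460.800 mg
potassium nitrate: 1.52 g/L × 0.192 L = 0.29184 g = 291.840 mg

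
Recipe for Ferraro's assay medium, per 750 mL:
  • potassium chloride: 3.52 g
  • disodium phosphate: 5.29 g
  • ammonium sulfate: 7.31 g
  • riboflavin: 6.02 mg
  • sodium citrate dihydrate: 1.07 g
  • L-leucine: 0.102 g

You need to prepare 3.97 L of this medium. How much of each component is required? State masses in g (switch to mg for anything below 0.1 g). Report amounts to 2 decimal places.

potassium chloride 18.63 g; disodium phosphate 28.00 g; ammonium sulfate 38.69 g; riboflavin 31.87 mg; sodium citrate dihydrate 5.66 g; L-leucine 0.54 g

Scale factor = 3970 mL / 750 mL = 5.29333.
potassium chloride: 3.52 g × (3970 mL / 750 mL) = 18.63 g
disodium phosphate: 5.29 g × (3970 mL / 750 mL) = 28.00 g
ammonium sulfate: 7.31 g × (3970 mL / 750 mL) = 38.69 g
riboflavin: 6.02 mg × (3970 mL / 750 mL) = 31.87 mg
sodium citrate dihydrate: 1.07 g × (3970 mL / 750 mL) = 5.66 g
L-leucine: 0.102 g × (3970 mL / 750 mL) = 0.54 g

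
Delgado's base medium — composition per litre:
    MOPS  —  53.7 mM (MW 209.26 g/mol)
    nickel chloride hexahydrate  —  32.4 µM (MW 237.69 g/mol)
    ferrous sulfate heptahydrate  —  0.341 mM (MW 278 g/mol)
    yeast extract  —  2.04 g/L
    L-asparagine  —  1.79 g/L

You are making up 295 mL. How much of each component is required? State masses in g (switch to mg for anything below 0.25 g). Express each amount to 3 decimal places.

Target volume = 295 mL = 0.295 L.
MOPS: 53.7 mmol/L × 209.26 g/mol × 0.295 L ÷ 1000 = 3.315 g
nickel chloride hexahydrate: 32.4 µmol/L × 237.69 g/mol × 0.295 L ÷ 1000 = 2.272 mg
ferrous sulfate heptahydrate: 0.341 mmol/L × 278 mg/mmol × 0.295 L = 27.965 mg
yeast extract: 2.04 g/L × 0.295 L = 0.602 g
L-asparagine: 1.79 g/L × 0.295 L = 0.528 g

MOPS 3.315 g; nickel chloride hexahydrate 2.272 mg; ferrous sulfate heptahydrate 27.965 mg; yeast extract 0.602 g; L-asparagine 0.528 g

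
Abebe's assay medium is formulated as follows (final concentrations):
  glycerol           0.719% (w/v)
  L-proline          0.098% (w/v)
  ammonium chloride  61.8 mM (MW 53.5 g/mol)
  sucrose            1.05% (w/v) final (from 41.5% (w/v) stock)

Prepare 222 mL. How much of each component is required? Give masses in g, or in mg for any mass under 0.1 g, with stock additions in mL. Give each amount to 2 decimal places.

Working volume: 222 mL = 0.222 L.
glycerol: 0.719% w/v = 7.19 g/L → 7.19 × 0.222 L = 1.60 g
L-proline: 0.098% w/v = 0.98 g/L → 0.98 × 0.222 L = 0.22 g
ammonium chloride: 61.8 mmol/L × 53.5 g/mol × 0.222 L ÷ 1000 = 0.73 g
sucrose: C1V1 = C2V2 → 1.05% ÷ 41.5% × 222 mL = 5.62 mL

glycerol 1.60 g; L-proline 0.22 g; ammonium chloride 0.73 g; sucrose 5.62 mL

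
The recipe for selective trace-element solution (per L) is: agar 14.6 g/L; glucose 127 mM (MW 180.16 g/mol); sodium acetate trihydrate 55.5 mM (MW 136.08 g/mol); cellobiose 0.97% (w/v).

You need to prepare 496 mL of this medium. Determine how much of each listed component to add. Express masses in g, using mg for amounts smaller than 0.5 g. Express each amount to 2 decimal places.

agar 7.24 g; glucose 11.35 g; sodium acetate trihydrate 3.75 g; cellobiose 4.81 g

Scale factor relative to 1 L: 0.496.
agar: 14.6 g/L × 0.496 L = 7.24 g
glucose: 127 mmol/L × 180.16 g/mol × 0.496 L ÷ 1000 = 11.35 g
sodium acetate trihydrate: 55.5 mmol/L × 136.08 g/mol × 0.496 L ÷ 1000 = 3.75 g
cellobiose: 0.97 g per 100 mL × 496 mL ÷ 100 = 4.81 g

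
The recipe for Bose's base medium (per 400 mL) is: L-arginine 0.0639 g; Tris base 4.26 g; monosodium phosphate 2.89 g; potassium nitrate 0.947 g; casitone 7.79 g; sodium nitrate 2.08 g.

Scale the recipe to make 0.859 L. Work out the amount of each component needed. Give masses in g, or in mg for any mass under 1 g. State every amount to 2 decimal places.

L-arginine 137.23 mg; Tris base 9.15 g; monosodium phosphate 6.21 g; potassium nitrate 2.03 g; casitone 16.73 g; sodium nitrate 4.47 g

Scale factor = 859 mL / 400 mL = 2.1475.
L-arginine: 0.0639 g × (859 mL / 400 mL) = 0.137225 g = 137.23 mg
Tris base: 4.26 g × (859 mL / 400 mL) = 9.15 g
monosodium phosphate: 2.89 g × (859 mL / 400 mL) = 6.21 g
potassium nitrate: 0.947 g × (859 mL / 400 mL) = 2.03 g
casitone: 7.79 g × (859 mL / 400 mL) = 16.73 g
sodium nitrate: 2.08 g × (859 mL / 400 mL) = 4.47 g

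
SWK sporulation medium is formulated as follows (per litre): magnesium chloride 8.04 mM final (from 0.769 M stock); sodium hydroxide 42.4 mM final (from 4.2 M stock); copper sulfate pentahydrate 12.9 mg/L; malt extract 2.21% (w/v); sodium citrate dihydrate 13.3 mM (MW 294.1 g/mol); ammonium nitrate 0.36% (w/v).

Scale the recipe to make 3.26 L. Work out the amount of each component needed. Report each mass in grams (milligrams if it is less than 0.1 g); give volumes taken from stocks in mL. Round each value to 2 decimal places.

Scale factor relative to 1 L: 3.26.
magnesium chloride: V = C2·V2/C1 = 8.04 mM × 3260 mL ÷ 769 mM = 34.08 mL
sodium hydroxide: C1V1 = C2V2 → 42.4 mM × 3260 mL ÷ 4200 mM = 32.91 mL
copper sulfate pentahydrate: 12.9 mg/L × 3.26 L = 42.05 mg
malt extract: 2.21% w/v = 22.1 g/L → 22.1 × 3.26 L = 72.05 g
sodium citrate dihydrate: 13.3 mmol/L × 294.1 g/mol × 3.26 L ÷ 1000 = 12.75 g
ammonium nitrate: 0.36% w/v = 3.6 g/L → 3.6 × 3.26 L = 11.74 g

magnesium chloride 34.08 mL; sodium hydroxide 32.91 mL; copper sulfate pentahydrate 42.05 mg; malt extract 72.05 g; sodium citrate dihydrate 12.75 g; ammonium nitrate 11.74 g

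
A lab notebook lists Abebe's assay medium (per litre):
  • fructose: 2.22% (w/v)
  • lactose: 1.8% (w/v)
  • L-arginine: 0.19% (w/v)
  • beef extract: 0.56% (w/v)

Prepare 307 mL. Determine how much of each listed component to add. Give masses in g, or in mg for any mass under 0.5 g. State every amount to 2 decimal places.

fructose 6.82 g; lactose 5.53 g; L-arginine 0.58 g; beef extract 1.72 g

Working volume: 307 mL = 0.307 L.
fructose: 2.22 g per 100 mL × 307 mL ÷ 100 = 6.82 g
lactose: 1.8% w/v = 18 g/L → 18 × 0.307 L = 5.53 g
L-arginine: 0.19 g per 100 mL × 307 mL ÷ 100 = 0.58 g
beef extract: 0.56 g per 100 mL × 307 mL ÷ 100 = 1.72 g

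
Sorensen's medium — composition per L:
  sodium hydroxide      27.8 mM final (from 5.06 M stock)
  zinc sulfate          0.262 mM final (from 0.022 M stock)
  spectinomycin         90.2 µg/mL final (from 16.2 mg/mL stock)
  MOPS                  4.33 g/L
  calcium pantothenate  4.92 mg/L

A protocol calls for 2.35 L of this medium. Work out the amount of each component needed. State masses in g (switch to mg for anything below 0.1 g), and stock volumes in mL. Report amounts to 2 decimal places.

Scale factor relative to 1 L: 2.35.
sodium hydroxide: V = C2·V2/C1 = 27.8 mM × 2350 mL ÷ 5060 mM = 12.91 mL
zinc sulfate: dilute stock: 0.262 mM × 2350 mL ÷ 22 mM = 27.99 mL
spectinomycin: dilute stock: 90.2 µg/mL × 2350 mL ÷ 16200 µg/mL = 13.08 mL
MOPS: 4.33 g/L × 2.35 L = 10.18 g
calcium pantothenate: 4.92 mg/L × 2.35 L = 11.56 mg

sodium hydroxide 12.91 mL; zinc sulfate 27.99 mL; spectinomycin 13.08 mL; MOPS 10.18 g; calcium pantothenate 11.56 mg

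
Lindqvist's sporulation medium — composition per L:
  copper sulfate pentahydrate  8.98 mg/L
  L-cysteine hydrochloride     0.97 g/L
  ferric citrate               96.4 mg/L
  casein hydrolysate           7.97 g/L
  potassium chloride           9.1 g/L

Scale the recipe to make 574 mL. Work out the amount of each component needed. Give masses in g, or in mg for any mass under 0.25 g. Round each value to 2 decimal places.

copper sulfate pentahydrate 5.15 mg; L-cysteine hydrochloride 0.56 g; ferric citrate 55.33 mg; casein hydrolysate 4.57 g; potassium chloride 5.22 g

Target volume = 574 mL = 0.574 L.
copper sulfate pentahydrate: 8.98 mg/L × 0.574 L = 5.15 mg
L-cysteine hydrochloride: 0.97 g/L × 0.574 L = 0.56 g
ferric citrate: 96.4 mg/L × 0.574 L = 55.33 mg
casein hydrolysate: 7.97 g/L × 0.574 L = 4.57 g
potassium chloride: 9.1 g/L × 0.574 L = 5.22 g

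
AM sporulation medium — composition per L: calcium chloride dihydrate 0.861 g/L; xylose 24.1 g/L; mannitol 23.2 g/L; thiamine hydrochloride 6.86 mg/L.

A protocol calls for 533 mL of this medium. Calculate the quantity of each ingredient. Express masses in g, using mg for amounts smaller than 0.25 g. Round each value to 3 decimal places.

Scale factor relative to 1 L: 0.533.
calcium chloride dihydrate: 0.861 g/L × 0.533 L = 0.459 g
xylose: 24.1 g/L × 0.533 L = 12.845 g
mannitol: 23.2 g/L × 0.533 L = 12.366 g
thiamine hydrochloride: 6.86 mg/L × 0.533 L = 3.656 mg

calcium chloride dihydrate 0.459 g; xylose 12.845 g; mannitol 12.366 g; thiamine hydrochloride 3.656 mg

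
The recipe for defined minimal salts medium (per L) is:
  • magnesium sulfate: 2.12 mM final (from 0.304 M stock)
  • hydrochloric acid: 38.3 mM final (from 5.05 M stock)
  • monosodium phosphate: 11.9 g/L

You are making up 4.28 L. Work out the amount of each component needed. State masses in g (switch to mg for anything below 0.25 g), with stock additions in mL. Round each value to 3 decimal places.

Working volume: 4.28 L.
magnesium sulfate: C1V1 = C2V2 → 2.12 mM × 4280 mL ÷ 304 mM = 29.847 mL
hydrochloric acid: C1V1 = C2V2 → 38.3 mM × 4280 mL ÷ 5050 mM = 32.460 mL
monosodium phosphate: 11.9 g/L × 4.28 L = 50.932 g

magnesium sulfate 29.847 mL; hydrochloric acid 32.460 mL; monosodium phosphate 50.932 g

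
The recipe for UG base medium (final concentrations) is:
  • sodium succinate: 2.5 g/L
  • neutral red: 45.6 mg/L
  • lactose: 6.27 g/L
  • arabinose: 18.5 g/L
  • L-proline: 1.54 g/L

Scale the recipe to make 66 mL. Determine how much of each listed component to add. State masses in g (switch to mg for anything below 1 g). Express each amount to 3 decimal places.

Working volume: 66 mL = 0.066 L.
sodium succinate: 2.5 g/L × 0.066 L = 0.165 g = 165.000 mg
neutral red: 45.6 mg/L × 0.066 L = 3.010 mg
lactose: 6.27 g/L × 0.066 L = 0.41382 g = 413.820 mg
arabinose: 18.5 g/L × 0.066 L = 1.221 g
L-proline: 1.54 g/L × 0.066 L = 0.10164 g = 101.640 mg

sodium succinate 165.000 mg; neutral red 3.010 mg; lactose 413.820 mg; arabinose 1.221 g; L-proline 101.640 mg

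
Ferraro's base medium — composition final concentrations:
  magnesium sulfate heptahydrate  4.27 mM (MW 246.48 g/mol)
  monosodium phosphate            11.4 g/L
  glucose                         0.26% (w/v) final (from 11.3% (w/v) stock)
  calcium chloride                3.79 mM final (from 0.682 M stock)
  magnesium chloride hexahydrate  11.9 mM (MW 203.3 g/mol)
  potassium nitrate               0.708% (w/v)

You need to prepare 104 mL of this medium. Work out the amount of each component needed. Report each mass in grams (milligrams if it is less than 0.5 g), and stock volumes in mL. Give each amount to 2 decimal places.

magnesium sulfate heptahydrate 109.46 mg; monosodium phosphate 1.19 g; glucose 2.39 mL; calcium chloride 0.58 mL; magnesium chloride hexahydrate 251.60 mg; potassium nitrate 0.74 g

Target volume = 104 mL = 0.104 L.
magnesium sulfate heptahydrate: 4.27 mmol/L × 246.48 mg/mmol × 0.104 L = 109.46 mg
monosodium phosphate: 11.4 g/L × 0.104 L = 1.19 g
glucose: C1V1 = C2V2 → 0.26% ÷ 11.3% × 104 mL = 2.39 mL
calcium chloride: dilute stock: 3.79 mM × 104 mL ÷ 682 mM = 0.58 mL
magnesium chloride hexahydrate: 11.9 mmol/L × 203.3 mg/mmol × 0.104 L = 251.60 mg
potassium nitrate: 0.708 g per 100 mL × 104 mL ÷ 100 = 0.74 g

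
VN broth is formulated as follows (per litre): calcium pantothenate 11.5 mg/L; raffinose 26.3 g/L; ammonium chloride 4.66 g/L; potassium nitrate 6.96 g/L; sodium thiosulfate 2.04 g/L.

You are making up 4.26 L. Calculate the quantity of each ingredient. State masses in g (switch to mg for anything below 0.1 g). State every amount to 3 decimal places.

calcium pantothenate 48.990 mg; raffinose 112.038 g; ammonium chloride 19.852 g; potassium nitrate 29.650 g; sodium thiosulfate 8.690 g

Scale factor relative to 1 L: 4.26.
calcium pantothenate: 11.5 mg/L × 4.26 L = 48.990 mg
raffinose: 26.3 g/L × 4.26 L = 112.038 g
ammonium chloride: 4.66 g/L × 4.26 L = 19.852 g
potassium nitrate: 6.96 g/L × 4.26 L = 29.650 g
sodium thiosulfate: 2.04 g/L × 4.26 L = 8.690 g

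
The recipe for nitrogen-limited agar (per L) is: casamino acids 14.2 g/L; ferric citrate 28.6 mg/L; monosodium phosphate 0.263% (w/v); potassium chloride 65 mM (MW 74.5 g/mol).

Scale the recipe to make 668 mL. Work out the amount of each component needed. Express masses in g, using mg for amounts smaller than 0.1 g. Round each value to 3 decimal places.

Working volume: 668 mL = 0.668 L.
casamino acids: 14.2 g/L × 0.668 L = 9.486 g
ferric citrate: 28.6 mg/L × 0.668 L = 19.105 mg
monosodium phosphate: 0.263% w/v = 2.63 g/L → 2.63 × 0.668 L = 1.757 g
potassium chloride: 65 mmol/L × 74.5 g/mol × 0.668 L ÷ 1000 = 3.235 g

casamino acids 9.486 g; ferric citrate 19.105 mg; monosodium phosphate 1.757 g; potassium chloride 3.235 g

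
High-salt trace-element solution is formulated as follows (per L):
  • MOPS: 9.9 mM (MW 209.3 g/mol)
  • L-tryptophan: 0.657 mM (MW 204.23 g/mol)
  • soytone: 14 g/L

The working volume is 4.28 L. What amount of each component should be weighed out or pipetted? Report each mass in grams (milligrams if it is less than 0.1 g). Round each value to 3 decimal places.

Scale factor relative to 1 L: 4.28.
MOPS: 9.9 mmol/L × 209.3 g/mol × 4.28 L ÷ 1000 = 8.868 g
L-tryptophan: 0.657 mmol/L × 204.23 g/mol × 4.28 L ÷ 1000 = 0.574 g
soytone: 14 g/L × 4.28 L = 59.920 g

MOPS 8.868 g; L-tryptophan 0.574 g; soytone 59.920 g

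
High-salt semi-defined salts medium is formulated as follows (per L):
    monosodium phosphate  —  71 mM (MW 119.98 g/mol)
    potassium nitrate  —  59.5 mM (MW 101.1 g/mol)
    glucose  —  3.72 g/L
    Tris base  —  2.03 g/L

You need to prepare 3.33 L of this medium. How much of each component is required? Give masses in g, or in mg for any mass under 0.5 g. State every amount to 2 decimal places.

monosodium phosphate 28.37 g; potassium nitrate 20.03 g; glucose 12.39 g; Tris base 6.76 g

Scale factor relative to 1 L: 3.33.
monosodium phosphate: 71 mmol/L × 119.98 g/mol × 3.33 L ÷ 1000 = 28.37 g
potassium nitrate: 59.5 mmol/L × 101.1 g/mol × 3.33 L ÷ 1000 = 20.03 g
glucose: 3.72 g/L × 3.33 L = 12.39 g
Tris base: 2.03 g/L × 3.33 L = 6.76 g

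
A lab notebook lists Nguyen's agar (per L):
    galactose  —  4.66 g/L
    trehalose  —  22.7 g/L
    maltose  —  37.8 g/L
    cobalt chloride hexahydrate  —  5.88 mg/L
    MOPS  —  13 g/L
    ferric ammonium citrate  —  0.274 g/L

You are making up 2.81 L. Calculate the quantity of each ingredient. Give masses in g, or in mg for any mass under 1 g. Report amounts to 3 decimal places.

galactose 13.095 g; trehalose 63.787 g; maltose 106.218 g; cobalt chloride hexahydrate 16.523 mg; MOPS 36.530 g; ferric ammonium citrate 769.940 mg

Working volume: 2.81 L.
galactose: 4.66 g/L × 2.81 L = 13.095 g
trehalose: 22.7 g/L × 2.81 L = 63.787 g
maltose: 37.8 g/L × 2.81 L = 106.218 g
cobalt chloride hexahydrate: 5.88 mg/L × 2.81 L = 16.523 mg
MOPS: 13 g/L × 2.81 L = 36.530 g
ferric ammonium citrate: 0.274 g/L × 2.81 L = 0.76994 g = 769.940 mg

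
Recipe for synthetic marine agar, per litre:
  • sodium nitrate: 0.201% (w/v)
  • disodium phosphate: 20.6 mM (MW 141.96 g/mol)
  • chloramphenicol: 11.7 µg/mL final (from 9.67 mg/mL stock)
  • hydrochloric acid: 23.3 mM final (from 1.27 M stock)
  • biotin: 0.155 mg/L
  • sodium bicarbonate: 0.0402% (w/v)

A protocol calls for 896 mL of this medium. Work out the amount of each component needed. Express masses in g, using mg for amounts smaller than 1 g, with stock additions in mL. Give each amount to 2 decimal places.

sodium nitrate 1.80 g; disodium phosphate 2.62 g; chloramphenicol 1.08 mL; hydrochloric acid 16.44 mL; biotin 0.14 mg; sodium bicarbonate 360.19 mg

Target volume = 896 mL = 0.896 L.
sodium nitrate: 0.201 g per 100 mL × 896 mL ÷ 100 = 1.80 g
disodium phosphate: 20.6 mmol/L × 141.96 g/mol × 0.896 L ÷ 1000 = 2.62 g
chloramphenicol: C1V1 = C2V2 → 11.7 µg/mL × 896 mL ÷ 9670 µg/mL = 1.08 mL
hydrochloric acid: C1V1 = C2V2 → 23.3 mM × 896 mL ÷ 1270 mM = 16.44 mL
biotin: 0.155 mg/L × 0.896 L = 0.14 mg
sodium bicarbonate: 0.0402% w/v = 0.402 g/L → 0.402 × 0.896 L = 0.360192 g = 360.19 mg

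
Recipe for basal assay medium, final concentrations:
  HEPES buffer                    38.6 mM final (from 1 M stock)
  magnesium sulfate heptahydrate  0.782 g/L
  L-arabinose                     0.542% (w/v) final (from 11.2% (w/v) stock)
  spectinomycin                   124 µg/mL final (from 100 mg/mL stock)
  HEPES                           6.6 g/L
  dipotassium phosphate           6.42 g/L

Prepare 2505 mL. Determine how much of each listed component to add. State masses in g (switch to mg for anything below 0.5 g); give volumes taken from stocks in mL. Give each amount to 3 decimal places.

Target volume = 2505 mL = 2.505 L.
HEPES buffer: C1V1 = C2V2 → 38.6 mM × 2505 mL ÷ 1000 mM = 96.693 mL
magnesium sulfate heptahydrate: 0.782 g/L × 2.505 L = 1.959 g
L-arabinose: V = C2·V2/C1 = 0.542% ÷ 11.2% × 2505 mL = 121.224 mL
spectinomycin: dilute stock: 124 µg/mL × 2505 mL ÷ 100000 µg/mL = 3.106 mL
HEPES: 6.6 g/L × 2.505 L = 16.533 g
dipotassium phosphate: 6.42 g/L × 2.505 L = 16.082 g

HEPES buffer 96.693 mL; magnesium sulfate heptahydrate 1.959 g; L-arabinose 121.224 mL; spectinomycin 3.106 mL; HEPES 16.533 g; dipotassium phosphate 16.082 g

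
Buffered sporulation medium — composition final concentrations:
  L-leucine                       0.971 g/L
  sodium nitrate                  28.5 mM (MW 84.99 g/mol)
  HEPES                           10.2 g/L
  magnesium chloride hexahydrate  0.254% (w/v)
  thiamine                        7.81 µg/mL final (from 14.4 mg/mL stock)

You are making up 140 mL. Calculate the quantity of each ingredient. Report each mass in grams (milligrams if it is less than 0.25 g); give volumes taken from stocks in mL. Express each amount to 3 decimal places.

L-leucine 135.940 mg; sodium nitrate 0.339 g; HEPES 1.428 g; magnesium chloride hexahydrate 0.356 g; thiamine 0.076 mL

Working volume: 140 mL = 0.14 L.
L-leucine: 0.971 g/L × 0.14 L = 0.13594 g = 135.940 mg
sodium nitrate: 28.5 mmol/L × 84.99 g/mol × 0.14 L ÷ 1000 = 0.339 g
HEPES: 10.2 g/L × 0.14 L = 1.428 g
magnesium chloride hexahydrate: 0.254% w/v = 2.54 g/L → 2.54 × 0.14 L = 0.356 g
thiamine: V = C2·V2/C1 = 7.81 µg/mL × 140 mL ÷ 14400 µg/mL = 0.076 mL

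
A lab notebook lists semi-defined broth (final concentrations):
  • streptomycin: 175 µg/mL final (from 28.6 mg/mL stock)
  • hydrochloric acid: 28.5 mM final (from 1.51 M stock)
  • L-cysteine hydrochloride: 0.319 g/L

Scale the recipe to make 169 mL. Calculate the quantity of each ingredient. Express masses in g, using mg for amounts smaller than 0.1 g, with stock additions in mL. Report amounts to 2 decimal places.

Scale factor relative to 1 L: 0.169.
streptomycin: C1V1 = C2V2 → 175 µg/mL × 169 mL ÷ 28600 µg/mL = 1.03 mL
hydrochloric acid: C1V1 = C2V2 → 28.5 mM × 169 mL ÷ 1510 mM = 3.19 mL
L-cysteine hydrochloride: 0.319 g/L × 0.169 L = 0.053911 g = 53.91 mg

streptomycin 1.03 mL; hydrochloric acid 3.19 mL; L-cysteine hydrochloride 53.91 mg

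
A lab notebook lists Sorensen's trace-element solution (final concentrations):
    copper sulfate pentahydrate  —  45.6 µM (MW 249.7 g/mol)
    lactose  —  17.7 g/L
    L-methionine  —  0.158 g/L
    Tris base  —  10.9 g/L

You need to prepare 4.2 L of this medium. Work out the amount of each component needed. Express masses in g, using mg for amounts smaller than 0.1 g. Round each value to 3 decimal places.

Working volume: 4.2 L.
copper sulfate pentahydrate: 45.6 µmol/L × 249.7 g/mol × 4.2 L ÷ 1000 = 47.823 mg
lactose: 17.7 g/L × 4.2 L = 74.340 g
L-methionine: 0.158 g/L × 4.2 L = 0.664 g
Tris base: 10.9 g/L × 4.2 L = 45.780 g

copper sulfate pentahydrate 47.823 mg; lactose 74.340 g; L-methionine 0.664 g; Tris base 45.780 g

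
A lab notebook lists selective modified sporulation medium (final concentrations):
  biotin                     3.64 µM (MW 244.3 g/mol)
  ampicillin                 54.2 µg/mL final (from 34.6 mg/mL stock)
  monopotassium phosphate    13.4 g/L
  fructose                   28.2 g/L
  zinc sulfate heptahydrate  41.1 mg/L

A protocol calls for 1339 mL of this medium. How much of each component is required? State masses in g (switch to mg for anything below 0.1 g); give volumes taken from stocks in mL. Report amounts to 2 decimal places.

Scale factor relative to 1 L: 1.339.
biotin: 3.64 µmol/L × 244.3 g/mol × 1.339 L ÷ 1000 = 1.19 mg
ampicillin: dilute stock: 54.2 µg/mL × 1339 mL ÷ 34600 µg/mL = 2.10 mL
monopotassium phosphate: 13.4 g/L × 1.339 L = 17.94 g
fructose: 28.2 g/L × 1.339 L = 37.76 g
zinc sulfate heptahydrate: 41.1 mg/L × 1.339 L = 55.03 mg

biotin 1.19 mg; ampicillin 2.10 mL; monopotassium phosphate 17.94 g; fructose 37.76 g; zinc sulfate heptahydrate 55.03 mg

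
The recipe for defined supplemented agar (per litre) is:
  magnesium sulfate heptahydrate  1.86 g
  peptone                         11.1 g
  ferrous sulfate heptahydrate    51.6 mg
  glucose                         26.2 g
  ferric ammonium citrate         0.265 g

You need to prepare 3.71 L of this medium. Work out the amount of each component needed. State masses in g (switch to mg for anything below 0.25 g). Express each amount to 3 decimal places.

magnesium sulfate heptahydrate 6.901 g; peptone 41.181 g; ferrous sulfate heptahydrate 191.436 mg; glucose 97.202 g; ferric ammonium citrate 0.983 g

Scale factor = 3710 mL / 1000 mL = 3.71.
magnesium sulfate heptahydrate: 1.86 g × (3710 mL / 1000 mL) = 6.901 g
peptone: 11.1 g × (3710 mL / 1000 mL) = 41.181 g
ferrous sulfate heptahydrate: 51.6 mg × (3710 mL / 1000 mL) = 191.436 mg
glucose: 26.2 g × (3710 mL / 1000 mL) = 97.202 g
ferric ammonium citrate: 0.265 g × (3710 mL / 1000 mL) = 0.983 g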